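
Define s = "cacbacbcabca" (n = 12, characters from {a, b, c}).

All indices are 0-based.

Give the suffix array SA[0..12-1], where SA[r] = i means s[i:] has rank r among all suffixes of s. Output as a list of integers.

[11, 8, 1, 4, 3, 9, 6, 10, 7, 0, 2, 5]

rank | idx | suffix
   0 |  11 | a
   1 |   8 | abca
   2 |   1 | acbacbcabca
   3 |   4 | acbcabca
   4 |   3 | bacbcabca
   5 |   9 | bca
   6 |   6 | bcabca
   7 |  10 | ca
   8 |   7 | cabca
   9 |   0 | cacbacbcabca
  10 |   2 | cbacbcabca
  11 |   5 | cbcabca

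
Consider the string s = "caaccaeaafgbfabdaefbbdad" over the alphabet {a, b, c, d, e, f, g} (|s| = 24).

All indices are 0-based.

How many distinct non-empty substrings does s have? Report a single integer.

277

rank→(start, suffix):
  0 → (1, 'aaccaeaafgbfabdaefbbdad')
  1 → (7, 'aafgbfabdaefbbdad')
  2 → (13, 'abdaefbbdad')
  3 → (2, 'accaeaafgbfabdaefbbdad')
  4 → (22, 'ad')
  5 → (5, 'aeaafgbfabdaefbbdad')
  6 → (16, 'aefbbdad')
  7 → (8, 'afgbfabdaefbbdad')
  8 → (19, 'bbdad')
  9 → (20, 'bdad')
  10 → (14, 'bdaefbbdad')
  11 → (11, 'bfabdaefbbdad')
  12 → (0, 'caaccaeaafgbfabdaefbbdad')
  13 → (4, 'caeaafgbfabdaefbbdad')
  14 → (3, 'ccaeaafgbfabdaefbbdad')
  15 → (23, 'd')
  16 → (21, 'dad')
  17 → (15, 'daefbbdad')
  18 → (6, 'eaafgbfabdaefbbdad')
  19 → (17, 'efbbdad')
  20 → (12, 'fabdaefbbdad')
  21 → (18, 'fbbdad')
  22 → (9, 'fgbfabdaefbbdad')
  23 → (10, 'gbfabdaefbbdad')

SA = [1, 7, 13, 2, 22, 5, 16, 8, 19, 20, 14, 11, 0, 4, 3, 23, 21, 15, 6, 17, 12, 18, 9, 10]
rank  pair      lcp
   1  s[1:],s[7:]  2  'aa'
   2  s[7:],s[13:]  1  'a'
   3  s[13:],s[2:]  1  'a'
   4  s[2:],s[22:]  1  'a'
   5  s[22:],s[5:]  1  'a'
   6  s[5:],s[16:]  2  'ae'
   7  s[16:],s[8:]  1  'a'
   8  s[8:],s[19:]  0  ''
   9  s[19:],s[20:]  1  'b'
  10  s[20:],s[14:]  3  'bda'
  11  s[14:],s[11:]  1  'b'
  12  s[11:],s[0:]  0  ''
  13  s[0:],s[4:]  2  'ca'
  14  s[4:],s[3:]  1  'c'
  15  s[3:],s[23:]  0  ''
  16  s[23:],s[21:]  1  'd'
  17  s[21:],s[15:]  2  'da'
  18  s[15:],s[6:]  0  ''
  19  s[6:],s[17:]  1  'e'
  20  s[17:],s[12:]  0  ''
  21  s[12:],s[18:]  1  'f'
  22  s[18:],s[9:]  1  'f'
  23  s[9:],s[10:]  0  ''

n(n+1)/2 = 24·25/2 = 300
Σ LCP = 0 + 2 + 1 + 1 + 1 + 1 + 2 + 1 + 0 + 1 + 3 + 1 + 0 + 2 + 1 + 0 + 1 + 2 + 0 + 1 + 0 + 1 + 1 + 0 = 23
distinct = 300 − 23 = 277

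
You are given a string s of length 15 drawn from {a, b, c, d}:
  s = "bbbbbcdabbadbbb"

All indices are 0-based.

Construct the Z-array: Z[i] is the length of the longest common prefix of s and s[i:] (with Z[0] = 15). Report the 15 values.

Z[0]=15
i=1: fresh scan; Z[1]=4 grow→box=[1,5)
i=2: min(r-i=3, Z[1]=4)=3; Z[2]=3
i=3: min(r-i=2, Z[2]=3)=2; Z[3]=2
i=4: min(r-i=1, Z[3]=2)=1; Z[4]=1
i=5: fresh scan; Z[5]=0
i=6: fresh scan; Z[6]=0
i=7: fresh scan; Z[7]=0
i=8: fresh scan; Z[8]=2 grow→box=[8,10)
i=9: min(r-i=1, Z[1]=4)=1; Z[9]=1
i=10: fresh scan; Z[10]=0
i=11: fresh scan; Z[11]=0
i=12: fresh scan; Z[12]=3 grow→box=[12,15)
i=13: min(r-i=2, Z[1]=4)=2; Z[13]=2
i=14: min(r-i=1, Z[2]=3)=1; Z[14]=1

[15, 4, 3, 2, 1, 0, 0, 0, 2, 1, 0, 0, 3, 2, 1]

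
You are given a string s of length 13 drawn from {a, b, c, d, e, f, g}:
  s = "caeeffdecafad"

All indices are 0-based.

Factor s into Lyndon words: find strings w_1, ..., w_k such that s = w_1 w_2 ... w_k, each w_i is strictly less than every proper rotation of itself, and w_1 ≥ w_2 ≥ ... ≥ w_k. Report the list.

emit factor 1: 'c' (i=0, period=1)
emit factor 2: 'aeeffdecaf' (i=1, period=10)
emit factor 3: 'ad' (i=11, period=2)

["c", "aeeffdecaf", "ad"]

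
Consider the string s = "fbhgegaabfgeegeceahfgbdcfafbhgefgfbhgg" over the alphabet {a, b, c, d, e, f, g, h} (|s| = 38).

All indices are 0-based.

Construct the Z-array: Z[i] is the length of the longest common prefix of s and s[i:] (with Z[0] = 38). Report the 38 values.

Z[0]=38
i=1: i≥r, start 0; Z[1]=0
i=2: i≥r, start 0; Z[2]=0
i=3: i≥r, start 0; Z[3]=0
i=4: i≥r, start 0; Z[4]=0
i=5: i≥r, start 0; Z[5]=0
i=6: i≥r, start 0; Z[6]=0
i=7: i≥r, start 0; Z[7]=0
i=8: i≥r, start 0; Z[8]=0
i=9: i≥r, start 0; Z[9]=1 scan→box=[9,10)
i=10: i≥r, start 0; Z[10]=0
i=11: i≥r, start 0; Z[11]=0
i=12: i≥r, start 0; Z[12]=0
i=13: i≥r, start 0; Z[13]=0
i=14: i≥r, start 0; Z[14]=0
i=15: i≥r, start 0; Z[15]=0
i=16: i≥r, start 0; Z[16]=0
i=17: i≥r, start 0; Z[17]=0
i=18: i≥r, start 0; Z[18]=0
i=19: i≥r, start 0; Z[19]=1 scan→box=[19,20)
i=20: i≥r, start 0; Z[20]=0
i=21: i≥r, start 0; Z[21]=0
i=22: i≥r, start 0; Z[22]=0
i=23: i≥r, start 0; Z[23]=0
i=24: i≥r, start 0; Z[24]=1 scan→box=[24,25)
i=25: i≥r, start 0; Z[25]=0
i=26: i≥r, start 0; Z[26]=5 scan→box=[26,31)
i=27: min(r-i=4, Z[1]=0)=0; Z[27]=0
i=28: min(r-i=3, Z[2]=0)=0; Z[28]=0
i=29: min(r-i=2, Z[3]=0)=0; Z[29]=0
i=30: min(r-i=1, Z[4]=0)=0; Z[30]=0
i=31: i≥r, start 0; Z[31]=1 scan→box=[31,32)
i=32: i≥r, start 0; Z[32]=0
i=33: i≥r, start 0; Z[33]=4 scan→box=[33,37)
i=34: min(r-i=3, Z[1]=0)=0; Z[34]=0
i=35: min(r-i=2, Z[2]=0)=0; Z[35]=0
i=36: min(r-i=1, Z[3]=0)=0; Z[36]=0
i=37: i≥r, start 0; Z[37]=0

[38, 0, 0, 0, 0, 0, 0, 0, 0, 1, 0, 0, 0, 0, 0, 0, 0, 0, 0, 1, 0, 0, 0, 0, 1, 0, 5, 0, 0, 0, 0, 1, 0, 4, 0, 0, 0, 0]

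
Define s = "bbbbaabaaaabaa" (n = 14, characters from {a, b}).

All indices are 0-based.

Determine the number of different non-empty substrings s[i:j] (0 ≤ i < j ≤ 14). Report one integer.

sorted suffixes:
  #0 SA[0]=13  'a'
  #1 SA[1]=12  'aa'
  #2 SA[2]=7  'aaaabaa'
  #3 SA[3]=8  'aaabaa'
  #4 SA[4]=9  'aabaa'
  #5 SA[5]=4  'aabaaaabaa'
  #6 SA[6]=10  'abaa'
  #7 SA[7]=5  'abaaaabaa'
  #8 SA[8]=11  'baa'
  #9 SA[9]=6  'baaaabaa'
  #10 SA[10]=3  'baabaaaabaa'
  #11 SA[11]=2  'bbaabaaaabaa'
  #12 SA[12]=1  'bbbaabaaaabaa'
  #13 SA[13]=0  'bbbbaabaaaabaa'

SA = [13, 12, 7, 8, 9, 4, 10, 5, 11, 6, 3, 2, 1, 0]
i: (SA[i-1],SA[i]) lcp shared
  1: (13,12) 1 'a'
  2: (12,7) 2 'aa'
  3: (7,8) 3 'aaa'
  4: (8,9) 2 'aa'
  5: (9,4) 5 'aabaa'
  6: (4,10) 1 'a'
  7: (10,5) 4 'abaa'
  8: (5,11) 0 ''
  9: (11,6) 3 'baa'
  10: (6,3) 3 'baa'
  11: (3,2) 1 'b'
  12: (2,1) 2 'bb'
  13: (1,0) 3 'bbb'

n(n+1)/2 = 14·15/2 = 105
Σ LCP = 0 + 1 + 2 + 3 + 2 + 5 + 1 + 4 + 0 + 3 + 3 + 1 + 2 + 3 = 30
distinct = 105 − 30 = 75

75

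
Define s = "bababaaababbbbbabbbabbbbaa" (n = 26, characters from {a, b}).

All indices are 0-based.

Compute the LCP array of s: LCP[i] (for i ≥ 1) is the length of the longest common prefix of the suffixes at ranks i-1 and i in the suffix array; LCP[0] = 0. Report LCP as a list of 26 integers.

[0, 1, 2, 2, 1, 3, 4, 2, 4, 5, 0, 3, 2, 4, 3, 5, 6, 1, 3, 6, 2, 4, 7, 3, 5, 4]

sorted suffixes:
  #0 SA[0]=25  'a'
  #1 SA[1]=24  'aa'
  #2 SA[2]=5  'aaababbbbbabbbabbbbaa'
  #3 SA[3]=6  'aababbbbbabbbabbbbaa'
  #4 SA[4]=3  'abaaababbbbbabbbabbbbaa'
  #5 SA[5]=1  'ababaaababbbbbabbbabbbbaa'
  #6 SA[6]=7  'ababbbbbabbbabbbbaa'
  #7 SA[7]=15  'abbbabbbbaa'
  #8 SA[8]=19  'abbbbaa'
  #9 SA[9]=9  'abbbbbabbbabbbbaa'
  #10 SA[10]=23  'baa'
  #11 SA[11]=4  'baaababbbbbabbbabbbbaa'
  #12 SA[12]=2  'babaaababbbbbabbbabbbbaa'
  #13 SA[13]=0  'bababaaababbbbbabbbabbbbaa'
  #14 SA[14]=14  'babbbabbbbaa'
  #15 SA[15]=18  'babbbbaa'
  #16 SA[16]=8  'babbbbbabbbabbbbaa'
  #17 SA[17]=22  'bbaa'
  #18 SA[18]=13  'bbabbbabbbbaa'
  #19 SA[19]=17  'bbabbbbaa'
  #20 SA[20]=21  'bbbaa'
  #21 SA[21]=12  'bbbabbbabbbbaa'
  #22 SA[22]=16  'bbbabbbbaa'
  #23 SA[23]=20  'bbbbaa'
  #24 SA[24]=11  'bbbbabbbabbbbaa'
  #25 SA[25]=10  'bbbbbabbbabbbbaa'

SA = [25, 24, 5, 6, 3, 1, 7, 15, 19, 9, 23, 4, 2, 0, 14, 18, 8, 22, 13, 17, 21, 12, 16, 20, 11, 10]
i: (SA[i-1],SA[i]) lcp shared
  1: (25,24) 1 'a'
  2: (24,5) 2 'aa'
  3: (5,6) 2 'aa'
  4: (6,3) 1 'a'
  5: (3,1) 3 'aba'
  6: (1,7) 4 'abab'
  7: (7,15) 2 'ab'
  8: (15,19) 4 'abbb'
  9: (19,9) 5 'abbbb'
  10: (9,23) 0 ''
  11: (23,4) 3 'baa'
  12: (4,2) 2 'ba'
  13: (2,0) 4 'baba'
  14: (0,14) 3 'bab'
  15: (14,18) 5 'babbb'
  16: (18,8) 6 'babbbb'
  17: (8,22) 1 'b'
  18: (22,13) 3 'bba'
  19: (13,17) 6 'bbabbb'
  20: (17,21) 2 'bb'
  21: (21,12) 4 'bbba'
  22: (12,16) 7 'bbbabbb'
  23: (16,20) 3 'bbb'
  24: (20,11) 5 'bbbba'
  25: (11,10) 4 'bbbb'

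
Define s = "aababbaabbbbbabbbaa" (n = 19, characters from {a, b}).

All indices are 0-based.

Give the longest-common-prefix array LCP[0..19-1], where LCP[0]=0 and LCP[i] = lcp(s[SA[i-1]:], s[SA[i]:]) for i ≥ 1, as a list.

[0, 1, 2, 3, 1, 2, 3, 4, 0, 3, 2, 4, 1, 4, 3, 2, 4, 3, 4]

sorted suffixes:
  #0 SA[0]=18  'a'
  #1 SA[1]=17  'aa'
  #2 SA[2]=0  'aababbaabbbbbabbbaa'
  #3 SA[3]=6  'aabbbbbabbbaa'
  #4 SA[4]=1  'ababbaabbbbbabbbaa'
  #5 SA[5]=3  'abbaabbbbbabbbaa'
  #6 SA[6]=13  'abbbaa'
  #7 SA[7]=7  'abbbbbabbbaa'
  #8 SA[8]=16  'baa'
  #9 SA[9]=5  'baabbbbbabbbaa'
  #10 SA[10]=2  'babbaabbbbbabbbaa'
  #11 SA[11]=12  'babbbaa'
  #12 SA[12]=15  'bbaa'
  #13 SA[13]=4  'bbaabbbbbabbbaa'
  #14 SA[14]=11  'bbabbbaa'
  #15 SA[15]=14  'bbbaa'
  #16 SA[16]=10  'bbbabbbaa'
  #17 SA[17]=9  'bbbbabbbaa'
  #18 SA[18]=8  'bbbbbabbbaa'

SA = [18, 17, 0, 6, 1, 3, 13, 7, 16, 5, 2, 12, 15, 4, 11, 14, 10, 9, 8]
i: (SA[i-1],SA[i]) lcp shared
  1: (18,17) 1 'a'
  2: (17,0) 2 'aa'
  3: (0,6) 3 'aab'
  4: (6,1) 1 'a'
  5: (1,3) 2 'ab'
  6: (3,13) 3 'abb'
  7: (13,7) 4 'abbb'
  8: (7,16) 0 ''
  9: (16,5) 3 'baa'
  10: (5,2) 2 'ba'
  11: (2,12) 4 'babb'
  12: (12,15) 1 'b'
  13: (15,4) 4 'bbaa'
  14: (4,11) 3 'bba'
  15: (11,14) 2 'bb'
  16: (14,10) 4 'bbba'
  17: (10,9) 3 'bbb'
  18: (9,8) 4 'bbbb'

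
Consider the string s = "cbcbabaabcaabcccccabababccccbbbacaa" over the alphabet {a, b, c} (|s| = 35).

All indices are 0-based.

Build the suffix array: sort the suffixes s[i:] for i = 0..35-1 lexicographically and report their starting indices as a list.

rank→(start, suffix):
  0 → (34, 'a')
  1 → (33, 'aa')
  2 → (6, 'aabcaabcccccabababccccbbbacaa')
  3 → (10, 'aabcccccabababccccbbbacaa')
  4 → (4, 'abaabcaabcccccabababccccbbbacaa')
  5 → (18, 'abababccccbbbacaa')
  6 → (20, 'ababccccbbbacaa')
  7 → (7, 'abcaabcccccabababccccbbbacaa')
  8 → (22, 'abccccbbbacaa')
  9 → (11, 'abcccccabababccccbbbacaa')
  10 → (31, 'acaa')
  11 → (5, 'baabcaabcccccabababccccbbbacaa')
  12 → (3, 'babaabcaabcccccabababccccbbbacaa')
  13 → (19, 'bababccccbbbacaa')
  14 → (21, 'babccccbbbacaa')
  15 → (30, 'bacaa')
  16 → (29, 'bbacaa')
  17 → (28, 'bbbacaa')
  18 → (8, 'bcaabcccccabababccccbbbacaa')
  19 → (1, 'bcbabaabcaabcccccabababccccbbbacaa')
  20 → (23, 'bccccbbbacaa')
  21 → (12, 'bcccccabababccccbbbacaa')
  22 → (32, 'caa')
  23 → (9, 'caabcccccabababccccbbbacaa')
  24 → (17, 'cabababccccbbbacaa')
  25 → (2, 'cbabaabcaabcccccabababccccbbbacaa')
  26 → (27, 'cbbbacaa')
  27 → (0, 'cbcbabaabcaabcccccabababccccbbbacaa')
  28 → (16, 'ccabababccccbbbacaa')
  29 → (26, 'ccbbbacaa')
  30 → (15, 'cccabababccccbbbacaa')
  31 → (25, 'cccbbbacaa')
  32 → (14, 'ccccabababccccbbbacaa')
  33 → (24, 'ccccbbbacaa')
  34 → (13, 'cccccabababccccbbbacaa')

[34, 33, 6, 10, 4, 18, 20, 7, 22, 11, 31, 5, 3, 19, 21, 30, 29, 28, 8, 1, 23, 12, 32, 9, 17, 2, 27, 0, 16, 26, 15, 25, 14, 24, 13]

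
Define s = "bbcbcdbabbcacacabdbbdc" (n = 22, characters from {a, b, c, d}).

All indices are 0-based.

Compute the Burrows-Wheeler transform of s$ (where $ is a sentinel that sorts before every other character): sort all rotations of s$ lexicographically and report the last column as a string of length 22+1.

cbcccda$dbbcabdaabbbcbb

rank  rotation                 last
    0  $bbcbcdbabbcacacabdbbdc  c
    1  abbcacacabdbbdc$bbcbcdb  b
    2  abdbbdc$bbcbcdbabbcacac  c
    3  acabdbbdc$bbcbcdbabbcac  c
    4  acacabdbbdc$bbcbcdbabbc  c
    5  babbcacacabdbbdc$bbcbcd  d
    6  bbcacacabdbbdc$bbcbcdba  a
    7  bbcbcdbabbcacacabdbbdc$  $
    8  bbdc$bbcbcdbabbcacacabd  d
    9  bcacacabdbbdc$bbcbcdbab  b
   10  bcbcdbabbcacacabdbbdc$b  b
   11  bcdbabbcacacabdbbdc$bbc  c
   12  bdbbdc$bbcbcdbabbcacaca  a
   13  bdc$bbcbcdbabbcacacabdb  b
   14  c$bbcbcdbabbcacacabdbbd  d
   15  cabdbbdc$bbcbcdbabbcaca  a
   16  cacabdbbdc$bbcbcdbabbca  a
   17  cacacabdbbdc$bbcbcdbabb  b
   18  cbcdbabbcacacabdbbdc$bb  b
   19  cdbabbcacacabdbbdc$bbcb  b
   20  dbabbcacacabdbbdc$bbcbc  c
   21  dbbdc$bbcbcdbabbcacacab  b
   22  dc$bbcbcdbabbcacacabdbb  b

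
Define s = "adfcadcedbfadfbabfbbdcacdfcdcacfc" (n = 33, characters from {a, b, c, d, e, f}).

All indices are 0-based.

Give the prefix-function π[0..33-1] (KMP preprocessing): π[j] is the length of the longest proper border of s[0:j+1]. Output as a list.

[0, 0, 0, 0, 1, 2, 0, 0, 0, 0, 0, 1, 2, 3, 0, 1, 0, 0, 0, 0, 0, 0, 1, 0, 0, 0, 0, 0, 0, 1, 0, 0, 0]

π[0] = 0
j=1 s[j]='d': π[1]=0 (border '')
j=2 s[j]='f': π[2]=0 (border '')
j=3 s[j]='c': π[3]=0 (border '')
j=4 s[j]='a': π[4]=1 (border 'a')
j=5 s[j]='d': π[5]=2 (border 'ad')
j=6 s[j]='c': k: 2→0; π[6]=0 (border '')
j=7 s[j]='e': π[7]=0 (border '')
j=8 s[j]='d': π[8]=0 (border '')
j=9 s[j]='b': π[9]=0 (border '')
j=10 s[j]='f': π[10]=0 (border '')
j=11 s[j]='a': π[11]=1 (border 'a')
j=12 s[j]='d': π[12]=2 (border 'ad')
j=13 s[j]='f': π[13]=3 (border 'adf')
j=14 s[j]='b': k: 3→0; π[14]=0 (border '')
j=15 s[j]='a': π[15]=1 (border 'a')
j=16 s[j]='b': k: 1→0; π[16]=0 (border '')
j=17 s[j]='f': π[17]=0 (border '')
j=18 s[j]='b': π[18]=0 (border '')
j=19 s[j]='b': π[19]=0 (border '')
j=20 s[j]='d': π[20]=0 (border '')
j=21 s[j]='c': π[21]=0 (border '')
j=22 s[j]='a': π[22]=1 (border 'a')
j=23 s[j]='c': k: 1→0; π[23]=0 (border '')
j=24 s[j]='d': π[24]=0 (border '')
j=25 s[j]='f': π[25]=0 (border '')
j=26 s[j]='c': π[26]=0 (border '')
j=27 s[j]='d': π[27]=0 (border '')
j=28 s[j]='c': π[28]=0 (border '')
j=29 s[j]='a': π[29]=1 (border 'a')
j=30 s[j]='c': k: 1→0; π[30]=0 (border '')
j=31 s[j]='f': π[31]=0 (border '')
j=32 s[j]='c': π[32]=0 (border '')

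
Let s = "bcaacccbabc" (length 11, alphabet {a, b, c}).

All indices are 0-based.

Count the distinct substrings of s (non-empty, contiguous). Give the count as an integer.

rank | idx | suffix
   0 |   2 | aacccbabc
   1 |   8 | abc
   2 |   3 | acccbabc
   3 |   7 | babc
   4 |   9 | bc
   5 |   0 | bcaacccbabc
   6 |  10 | c
   7 |   1 | caacccbabc
   8 |   6 | cbabc
   9 |   5 | ccbabc
  10 |   4 | cccbabc

SA = [2, 8, 3, 7, 9, 0, 10, 1, 6, 5, 4]
[i] adj suffixes → lcp
  [1] 2/8 → 1 ('a')
  [2] 8/3 → 1 ('a')
  [3] 3/7 → 0 ('')
  [4] 7/9 → 1 ('b')
  [5] 9/0 → 2 ('bc')
  [6] 0/10 → 0 ('')
  [7] 10/1 → 1 ('c')
  [8] 1/6 → 1 ('c')
  [9] 6/5 → 1 ('c')
  [10] 5/4 → 2 ('cc')

n(n+1)/2 = 11·12/2 = 66
Σ LCP = 0 + 1 + 1 + 0 + 1 + 2 + 0 + 1 + 1 + 1 + 2 = 10
distinct = 66 − 10 = 56

56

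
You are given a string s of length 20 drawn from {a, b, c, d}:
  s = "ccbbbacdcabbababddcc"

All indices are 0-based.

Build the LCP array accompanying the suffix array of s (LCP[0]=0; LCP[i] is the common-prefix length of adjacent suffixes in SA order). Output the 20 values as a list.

sorted suffixes:
  #0 SA[0]=12  'ababddcc'
  #1 SA[1]=9  'abbababddcc'
  #2 SA[2]=14  'abddcc'
  #3 SA[3]=5  'acdcabbababddcc'
  #4 SA[4]=11  'bababddcc'
  #5 SA[5]=13  'babddcc'
  #6 SA[6]=4  'bacdcabbababddcc'
  #7 SA[7]=10  'bbababddcc'
  #8 SA[8]=3  'bbacdcabbababddcc'
  #9 SA[9]=2  'bbbacdcabbababddcc'
  #10 SA[10]=15  'bddcc'
  #11 SA[11]=19  'c'
  #12 SA[12]=8  'cabbababddcc'
  #13 SA[13]=1  'cbbbacdcabbababddcc'
  #14 SA[14]=18  'cc'
  #15 SA[15]=0  'ccbbbacdcabbababddcc'
  #16 SA[16]=6  'cdcabbababddcc'
  #17 SA[17]=7  'dcabbababddcc'
  #18 SA[18]=17  'dcc'
  #19 SA[19]=16  'ddcc'

SA = [12, 9, 14, 5, 11, 13, 4, 10, 3, 2, 15, 19, 8, 1, 18, 0, 6, 7, 17, 16]
rank  pair      lcp
   1  s[12:],s[9:]  2  'ab'
   2  s[9:],s[14:]  2  'ab'
   3  s[14:],s[5:]  1  'a'
   4  s[5:],s[11:]  0  ''
   5  s[11:],s[13:]  3  'bab'
   6  s[13:],s[4:]  2  'ba'
   7  s[4:],s[10:]  1  'b'
   8  s[10:],s[3:]  3  'bba'
   9  s[3:],s[2:]  2  'bb'
  10  s[2:],s[15:]  1  'b'
  11  s[15:],s[19:]  0  ''
  12  s[19:],s[8:]  1  'c'
  13  s[8:],s[1:]  1  'c'
  14  s[1:],s[18:]  1  'c'
  15  s[18:],s[0:]  2  'cc'
  16  s[0:],s[6:]  1  'c'
  17  s[6:],s[7:]  0  ''
  18  s[7:],s[17:]  2  'dc'
  19  s[17:],s[16:]  1  'd'

[0, 2, 2, 1, 0, 3, 2, 1, 3, 2, 1, 0, 1, 1, 1, 2, 1, 0, 2, 1]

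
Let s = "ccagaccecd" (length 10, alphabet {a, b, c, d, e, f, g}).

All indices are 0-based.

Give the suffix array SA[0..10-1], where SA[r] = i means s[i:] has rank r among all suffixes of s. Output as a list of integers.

[4, 2, 1, 0, 5, 8, 6, 9, 7, 3]

sorted suffixes:
  #0 SA[0]=4  'accecd'
  #1 SA[1]=2  'agaccecd'
  #2 SA[2]=1  'cagaccecd'
  #3 SA[3]=0  'ccagaccecd'
  #4 SA[4]=5  'ccecd'
  #5 SA[5]=8  'cd'
  #6 SA[6]=6  'cecd'
  #7 SA[7]=9  'd'
  #8 SA[8]=7  'ecd'
  #9 SA[9]=3  'gaccecd'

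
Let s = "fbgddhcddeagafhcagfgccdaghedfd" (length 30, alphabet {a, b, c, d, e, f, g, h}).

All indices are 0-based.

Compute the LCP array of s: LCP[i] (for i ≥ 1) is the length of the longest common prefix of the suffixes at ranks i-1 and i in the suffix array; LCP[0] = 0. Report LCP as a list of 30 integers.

rank | idx | suffix
   0 |  12 | afhcagfgccdaghedfd
   1 |  10 | agafhcagfgccdaghedfd
   2 |  16 | agfgccdaghedfd
   3 |  23 | aghedfd
   4 |   1 | bgddhcddeagafhcagfgccdaghedfd
   5 |  15 | cagfgccdaghedfd
   6 |  20 | ccdaghedfd
   7 |  21 | cdaghedfd
   8 |   6 | cddeagafhcagfgccdaghedfd
   9 |  29 | d
  10 |  22 | daghedfd
  11 |   7 | ddeagafhcagfgccdaghedfd
  12 |   3 | ddhcddeagafhcagfgccdaghedfd
  13 |   8 | deagafhcagfgccdaghedfd
  14 |  27 | dfd
  15 |   4 | dhcddeagafhcagfgccdaghedfd
  16 |   9 | eagafhcagfgccdaghedfd
  17 |  26 | edfd
  18 |   0 | fbgddhcddeagafhcagfgccdaghedfd
  19 |  28 | fd
  20 |  18 | fgccdaghedfd
  21 |  13 | fhcagfgccdaghedfd
  22 |  11 | gafhcagfgccdaghedfd
  23 |  19 | gccdaghedfd
  24 |   2 | gddhcddeagafhcagfgccdaghedfd
  25 |  17 | gfgccdaghedfd
  26 |  24 | ghedfd
  27 |  14 | hcagfgccdaghedfd
  28 |   5 | hcddeagafhcagfgccdaghedfd
  29 |  25 | hedfd

SA = [12, 10, 16, 23, 1, 15, 20, 21, 6, 29, 22, 7, 3, 8, 27, 4, 9, 26, 0, 28, 18, 13, 11, 19, 2, 17, 24, 14, 5, 25]
[i] adj suffixes → lcp
  [1] 12/10 → 1 ('a')
  [2] 10/16 → 2 ('ag')
  [3] 16/23 → 2 ('ag')
  [4] 23/1 → 0 ('')
  [5] 1/15 → 0 ('')
  [6] 15/20 → 1 ('c')
  [7] 20/21 → 1 ('c')
  [8] 21/6 → 2 ('cd')
  [9] 6/29 → 0 ('')
  [10] 29/22 → 1 ('d')
  [11] 22/7 → 1 ('d')
  [12] 7/3 → 2 ('dd')
  [13] 3/8 → 1 ('d')
  [14] 8/27 → 1 ('d')
  [15] 27/4 → 1 ('d')
  [16] 4/9 → 0 ('')
  [17] 9/26 → 1 ('e')
  [18] 26/0 → 0 ('')
  [19] 0/28 → 1 ('f')
  [20] 28/18 → 1 ('f')
  [21] 18/13 → 1 ('f')
  [22] 13/11 → 0 ('')
  [23] 11/19 → 1 ('g')
  [24] 19/2 → 1 ('g')
  [25] 2/17 → 1 ('g')
  [26] 17/24 → 1 ('g')
  [27] 24/14 → 0 ('')
  [28] 14/5 → 2 ('hc')
  [29] 5/25 → 1 ('h')

[0, 1, 2, 2, 0, 0, 1, 1, 2, 0, 1, 1, 2, 1, 1, 1, 0, 1, 0, 1, 1, 1, 0, 1, 1, 1, 1, 0, 2, 1]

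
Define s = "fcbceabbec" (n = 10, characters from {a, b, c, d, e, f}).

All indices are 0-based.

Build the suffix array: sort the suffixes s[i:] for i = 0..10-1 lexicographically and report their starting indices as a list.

rank | idx | suffix
   0 |   5 | abbec
   1 |   6 | bbec
   2 |   2 | bceabbec
   3 |   7 | bec
   4 |   9 | c
   5 |   1 | cbceabbec
   6 |   3 | ceabbec
   7 |   4 | eabbec
   8 |   8 | ec
   9 |   0 | fcbceabbec

[5, 6, 2, 7, 9, 1, 3, 4, 8, 0]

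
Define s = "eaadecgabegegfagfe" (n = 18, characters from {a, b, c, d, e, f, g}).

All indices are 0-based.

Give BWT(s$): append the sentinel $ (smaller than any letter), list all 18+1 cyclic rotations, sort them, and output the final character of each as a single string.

rank  rotation             last
    0  $eaadecgabegegfagfe  e
    1  aadecgabegegfagfe$e  e
    2  abegegfagfe$eaadecg  g
    3  adecgabegegfagfe$ea  a
    4  agfe$eaadecgabegegf  f
    5  begegfagfe$eaadecga  a
    6  cgabegegfagfe$eaade  e
    7  decgabegegfagfe$eaa  a
    8  e$eaadecgabegegfagf  f
    9  eaadecgabegegfagfe$  $
   10  ecgabegegfagfe$eaad  d
   11  egegfagfe$eaadecgab  b
   12  egfagfe$eaadecgabeg  g
   13  fagfe$eaadecgabegeg  g
   14  fe$eaadecgabegegfag  g
   15  gabegegfagfe$eaadec  c
   16  gegfagfe$eaadecgabe  e
   17  gfagfe$eaadecgabege  e
   18  gfe$eaadecgabegegfa  a

eegafaeaf$dbgggceea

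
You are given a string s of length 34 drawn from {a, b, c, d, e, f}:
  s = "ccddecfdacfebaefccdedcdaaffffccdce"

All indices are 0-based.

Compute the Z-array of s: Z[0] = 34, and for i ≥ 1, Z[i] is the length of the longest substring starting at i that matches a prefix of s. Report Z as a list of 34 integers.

[34, 1, 0, 0, 0, 1, 0, 0, 0, 1, 0, 0, 0, 0, 0, 0, 3, 1, 0, 0, 0, 1, 0, 0, 0, 0, 0, 0, 0, 3, 1, 0, 1, 0]

Z[0]=34
i=1: i≥r, start 0; Z[1]=1 scan→box=[1,2)
i=2: i≥r, start 0; Z[2]=0
i=3: i≥r, start 0; Z[3]=0
i=4: i≥r, start 0; Z[4]=0
i=5: i≥r, start 0; Z[5]=1 scan→box=[5,6)
i=6: i≥r, start 0; Z[6]=0
i=7: i≥r, start 0; Z[7]=0
i=8: i≥r, start 0; Z[8]=0
i=9: i≥r, start 0; Z[9]=1 scan→box=[9,10)
i=10: i≥r, start 0; Z[10]=0
i=11: i≥r, start 0; Z[11]=0
i=12: i≥r, start 0; Z[12]=0
i=13: i≥r, start 0; Z[13]=0
i=14: i≥r, start 0; Z[14]=0
i=15: i≥r, start 0; Z[15]=0
i=16: i≥r, start 0; Z[16]=3 scan→box=[16,19)
i=17: min(r-i=2, Z[1]=1)=1; Z[17]=1
i=18: min(r-i=1, Z[2]=0)=0; Z[18]=0
i=19: i≥r, start 0; Z[19]=0
i=20: i≥r, start 0; Z[20]=0
i=21: i≥r, start 0; Z[21]=1 scan→box=[21,22)
i=22: i≥r, start 0; Z[22]=0
i=23: i≥r, start 0; Z[23]=0
i=24: i≥r, start 0; Z[24]=0
i=25: i≥r, start 0; Z[25]=0
i=26: i≥r, start 0; Z[26]=0
i=27: i≥r, start 0; Z[27]=0
i=28: i≥r, start 0; Z[28]=0
i=29: i≥r, start 0; Z[29]=3 scan→box=[29,32)
i=30: min(r-i=2, Z[1]=1)=1; Z[30]=1
i=31: min(r-i=1, Z[2]=0)=0; Z[31]=0
i=32: i≥r, start 0; Z[32]=1 scan→box=[32,33)
i=33: i≥r, start 0; Z[33]=0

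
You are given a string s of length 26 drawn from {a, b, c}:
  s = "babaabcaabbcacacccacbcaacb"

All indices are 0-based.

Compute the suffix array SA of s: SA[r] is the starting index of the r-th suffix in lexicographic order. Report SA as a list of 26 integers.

[7, 3, 22, 1, 8, 4, 12, 23, 18, 14, 25, 2, 0, 9, 5, 20, 10, 6, 21, 11, 17, 13, 24, 19, 16, 15]

sorted suffixes:
  #0 SA[0]=7  'aabbcacacccacbcaacb'
  #1 SA[1]=3  'aabcaabbcacacccacbcaacb'
  #2 SA[2]=22  'aacb'
  #3 SA[3]=1  'abaabcaabbcacacccacbcaacb'
  #4 SA[4]=8  'abbcacacccacbcaacb'
  #5 SA[5]=4  'abcaabbcacacccacbcaacb'
  #6 SA[6]=12  'acacccacbcaacb'
  #7 SA[7]=23  'acb'
  #8 SA[8]=18  'acbcaacb'
  #9 SA[9]=14  'acccacbcaacb'
  #10 SA[10]=25  'b'
  #11 SA[11]=2  'baabcaabbcacacccacbcaacb'
  #12 SA[12]=0  'babaabcaabbcacacccacbcaacb'
  #13 SA[13]=9  'bbcacacccacbcaacb'
  #14 SA[14]=5  'bcaabbcacacccacbcaacb'
  #15 SA[15]=20  'bcaacb'
  #16 SA[16]=10  'bcacacccacbcaacb'
  #17 SA[17]=6  'caabbcacacccacbcaacb'
  #18 SA[18]=21  'caacb'
  #19 SA[19]=11  'cacacccacbcaacb'
  #20 SA[20]=17  'cacbcaacb'
  #21 SA[21]=13  'cacccacbcaacb'
  #22 SA[22]=24  'cb'
  #23 SA[23]=19  'cbcaacb'
  #24 SA[24]=16  'ccacbcaacb'
  #25 SA[25]=15  'cccacbcaacb'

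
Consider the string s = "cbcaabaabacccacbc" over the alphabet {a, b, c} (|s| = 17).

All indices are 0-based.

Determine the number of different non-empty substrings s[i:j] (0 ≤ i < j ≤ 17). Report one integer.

127

rank | idx | suffix
   0 |   3 | aabaabacccacbc
   1 |   6 | aabacccacbc
   2 |   4 | abaabacccacbc
   3 |   7 | abacccacbc
   4 |  13 | acbc
   5 |   9 | acccacbc
   6 |   5 | baabacccacbc
   7 |   8 | bacccacbc
   8 |  15 | bc
   9 |   1 | bcaabaabacccacbc
  10 |  16 | c
  11 |   2 | caabaabacccacbc
  12 |  12 | cacbc
  13 |  14 | cbc
  14 |   0 | cbcaabaabacccacbc
  15 |  11 | ccacbc
  16 |  10 | cccacbc

SA = [3, 6, 4, 7, 13, 9, 5, 8, 15, 1, 16, 2, 12, 14, 0, 11, 10]
i: (SA[i-1],SA[i]) lcp shared
  1: (3,6) 4 'aaba'
  2: (6,4) 1 'a'
  3: (4,7) 3 'aba'
  4: (7,13) 1 'a'
  5: (13,9) 2 'ac'
  6: (9,5) 0 ''
  7: (5,8) 2 'ba'
  8: (8,15) 1 'b'
  9: (15,1) 2 'bc'
  10: (1,16) 0 ''
  11: (16,2) 1 'c'
  12: (2,12) 2 'ca'
  13: (12,14) 1 'c'
  14: (14,0) 3 'cbc'
  15: (0,11) 1 'c'
  16: (11,10) 2 'cc'

n(n+1)/2 = 17·18/2 = 153
Σ LCP = 0 + 4 + 1 + 3 + 1 + 2 + 0 + 2 + 1 + 2 + 0 + 1 + 2 + 1 + 3 + 1 + 2 = 26
distinct = 153 − 26 = 127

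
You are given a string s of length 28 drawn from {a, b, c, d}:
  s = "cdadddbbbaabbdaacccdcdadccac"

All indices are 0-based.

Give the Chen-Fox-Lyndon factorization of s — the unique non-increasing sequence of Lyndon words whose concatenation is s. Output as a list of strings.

emit factor 1: 'cd' (i=0, period=2)
emit factor 2: 'adddbbb' (i=2, period=7)
emit factor 3: 'aabbdaacccdcdadccac' (i=9, period=19)

["cd", "adddbbb", "aabbdaacccdcdadccac"]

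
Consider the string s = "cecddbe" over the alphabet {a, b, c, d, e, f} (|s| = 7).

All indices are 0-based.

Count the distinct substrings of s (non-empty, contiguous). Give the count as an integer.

rank→(start, suffix):
  0 → (5, 'be')
  1 → (2, 'cddbe')
  2 → (0, 'cecddbe')
  3 → (4, 'dbe')
  4 → (3, 'ddbe')
  5 → (6, 'e')
  6 → (1, 'ecddbe')

SA = [5, 2, 0, 4, 3, 6, 1]
rank  pair      lcp
   1  s[5:],s[2:]  0  ''
   2  s[2:],s[0:]  1  'c'
   3  s[0:],s[4:]  0  ''
   4  s[4:],s[3:]  1  'd'
   5  s[3:],s[6:]  0  ''
   6  s[6:],s[1:]  1  'e'

n(n+1)/2 = 7·8/2 = 28
Σ LCP = 0 + 0 + 1 + 0 + 1 + 0 + 1 = 3
distinct = 28 − 3 = 25

25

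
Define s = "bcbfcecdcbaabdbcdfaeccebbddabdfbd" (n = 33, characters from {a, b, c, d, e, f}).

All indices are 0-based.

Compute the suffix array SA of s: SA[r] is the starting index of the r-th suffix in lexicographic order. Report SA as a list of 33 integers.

[10, 11, 27, 18, 9, 23, 0, 14, 31, 12, 24, 28, 2, 8, 1, 20, 6, 15, 21, 4, 32, 26, 13, 7, 25, 16, 29, 22, 19, 5, 17, 30, 3]

rank→(start, suffix):
  0 → (10, 'aabdbcdfaeccebbddabdfbd')
  1 → (11, 'abdbcdfaeccebbddabdfbd')
  2 → (27, 'abdfbd')
  3 → (18, 'aeccebbddabdfbd')
  4 → (9, 'baabdbcdfaeccebbddabdfbd')
  5 → (23, 'bbddabdfbd')
  6 → (0, 'bcbfcecdcbaabdbcdfaeccebbddabdfbd')
  7 → (14, 'bcdfaeccebbddabdfbd')
  8 → (31, 'bd')
  9 → (12, 'bdbcdfaeccebbddabdfbd')
  10 → (24, 'bddabdfbd')
  11 → (28, 'bdfbd')
  12 → (2, 'bfcecdcbaabdbcdfaeccebbddabdfbd')
  13 → (8, 'cbaabdbcdfaeccebbddabdfbd')
  14 → (1, 'cbfcecdcbaabdbcdfaeccebbddabdfbd')
  15 → (20, 'ccebbddabdfbd')
  16 → (6, 'cdcbaabdbcdfaeccebbddabdfbd')
  17 → (15, 'cdfaeccebbddabdfbd')
  18 → (21, 'cebbddabdfbd')
  19 → (4, 'cecdcbaabdbcdfaeccebbddabdfbd')
  20 → (32, 'd')
  21 → (26, 'dabdfbd')
  22 → (13, 'dbcdfaeccebbddabdfbd')
  23 → (7, 'dcbaabdbcdfaeccebbddabdfbd')
  24 → (25, 'ddabdfbd')
  25 → (16, 'dfaeccebbddabdfbd')
  26 → (29, 'dfbd')
  27 → (22, 'ebbddabdfbd')
  28 → (19, 'eccebbddabdfbd')
  29 → (5, 'ecdcbaabdbcdfaeccebbddabdfbd')
  30 → (17, 'faeccebbddabdfbd')
  31 → (30, 'fbd')
  32 → (3, 'fcecdcbaabdbcdfaeccebbddabdfbd')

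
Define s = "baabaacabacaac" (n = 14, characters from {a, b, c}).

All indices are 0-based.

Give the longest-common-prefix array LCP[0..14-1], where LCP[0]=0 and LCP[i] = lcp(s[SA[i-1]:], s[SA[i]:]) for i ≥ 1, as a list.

[0, 2, 3, 1, 3, 1, 2, 3, 0, 3, 2, 0, 1, 2]

rank | idx | suffix
   0 |   1 | aabaacabacaac
   1 |  11 | aac
   2 |   4 | aacabacaac
   3 |   2 | abaacabacaac
   4 |   7 | abacaac
   5 |  12 | ac
   6 |   9 | acaac
   7 |   5 | acabacaac
   8 |   0 | baabaacabacaac
   9 |   3 | baacabacaac
  10 |   8 | bacaac
  11 |  13 | c
  12 |  10 | caac
  13 |   6 | cabacaac

SA = [1, 11, 4, 2, 7, 12, 9, 5, 0, 3, 8, 13, 10, 6]
[i] adj suffixes → lcp
  [1] 1/11 → 2 ('aa')
  [2] 11/4 → 3 ('aac')
  [3] 4/2 → 1 ('a')
  [4] 2/7 → 3 ('aba')
  [5] 7/12 → 1 ('a')
  [6] 12/9 → 2 ('ac')
  [7] 9/5 → 3 ('aca')
  [8] 5/0 → 0 ('')
  [9] 0/3 → 3 ('baa')
  [10] 3/8 → 2 ('ba')
  [11] 8/13 → 0 ('')
  [12] 13/10 → 1 ('c')
  [13] 10/6 → 2 ('ca')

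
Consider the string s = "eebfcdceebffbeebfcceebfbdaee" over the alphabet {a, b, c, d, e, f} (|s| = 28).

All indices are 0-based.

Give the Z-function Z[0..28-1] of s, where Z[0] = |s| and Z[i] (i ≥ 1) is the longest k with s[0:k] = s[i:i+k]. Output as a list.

[28, 1, 0, 0, 0, 0, 0, 4, 1, 0, 0, 0, 0, 5, 1, 0, 0, 0, 0, 4, 1, 0, 0, 0, 0, 0, 2, 1]

Z[0]=28
i=1: fresh scan; Z[1]=1 grow→box=[1,2)
i=2: fresh scan; Z[2]=0
i=3: fresh scan; Z[3]=0
i=4: fresh scan; Z[4]=0
i=5: fresh scan; Z[5]=0
i=6: fresh scan; Z[6]=0
i=7: fresh scan; Z[7]=4 grow→box=[7,11)
i=8: min(r-i=3, Z[1]=1)=1; Z[8]=1
i=9: min(r-i=2, Z[2]=0)=0; Z[9]=0
i=10: min(r-i=1, Z[3]=0)=0; Z[10]=0
i=11: fresh scan; Z[11]=0
i=12: fresh scan; Z[12]=0
i=13: fresh scan; Z[13]=5 grow→box=[13,18)
i=14: min(r-i=4, Z[1]=1)=1; Z[14]=1
i=15: min(r-i=3, Z[2]=0)=0; Z[15]=0
i=16: min(r-i=2, Z[3]=0)=0; Z[16]=0
i=17: min(r-i=1, Z[4]=0)=0; Z[17]=0
i=18: fresh scan; Z[18]=0
i=19: fresh scan; Z[19]=4 grow→box=[19,23)
i=20: min(r-i=3, Z[1]=1)=1; Z[20]=1
i=21: min(r-i=2, Z[2]=0)=0; Z[21]=0
i=22: min(r-i=1, Z[3]=0)=0; Z[22]=0
i=23: fresh scan; Z[23]=0
i=24: fresh scan; Z[24]=0
i=25: fresh scan; Z[25]=0
i=26: fresh scan; Z[26]=2 grow→box=[26,28)
i=27: min(r-i=1, Z[1]=1)=1; Z[27]=1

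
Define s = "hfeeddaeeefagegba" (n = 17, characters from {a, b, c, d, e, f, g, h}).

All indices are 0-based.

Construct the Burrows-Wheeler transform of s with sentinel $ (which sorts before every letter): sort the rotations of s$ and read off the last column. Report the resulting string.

rank  rotation            last
    0  $hfeeddaeeefagegba  a
    1  a$hfeeddaeeefagegb  b
    2  aeeefagegba$hfeedd  d
    3  agegba$hfeeddaeeef  f
    4  ba$hfeeddaeeefageg  g
    5  daeeefagegba$hfeed  d
    6  ddaeeefagegba$hfee  e
    7  eddaeeefagegba$hfe  e
    8  eeddaeeefagegba$hf  f
    9  eeefagegba$hfeedda  a
   10  eefagegba$hfeeddae  e
   11  efagegba$hfeeddaee  e
   12  egba$hfeeddaeeefag  g
   13  fagegba$hfeeddaeee  e
   14  feeddaeeefagegba$h  h
   15  gba$hfeeddaeeefage  e
   16  gegba$hfeeddaeeefa  a
   17  hfeeddaeeefagegba$  $

abdfgdeefaeegehea$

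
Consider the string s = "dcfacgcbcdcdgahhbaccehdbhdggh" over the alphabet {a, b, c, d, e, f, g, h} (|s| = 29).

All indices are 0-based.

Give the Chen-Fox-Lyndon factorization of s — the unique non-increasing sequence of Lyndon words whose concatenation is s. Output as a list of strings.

["d", "cf", "acgcbcdcdgahhb", "accehdbhdggh"]

emit factor 1: 'd' (i=0, period=1)
emit factor 2: 'cf' (i=1, period=2)
emit factor 3: 'acgcbcdcdgahhb' (i=3, period=14)
emit factor 4: 'accehdbhdggh' (i=17, period=12)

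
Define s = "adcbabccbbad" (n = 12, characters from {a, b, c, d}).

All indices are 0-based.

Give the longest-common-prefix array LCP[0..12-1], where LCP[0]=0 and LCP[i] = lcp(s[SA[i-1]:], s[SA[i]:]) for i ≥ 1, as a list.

[0, 1, 2, 0, 2, 1, 1, 0, 2, 1, 0, 1]

rank→(start, suffix):
  0 → (4, 'abccbbad')
  1 → (10, 'ad')
  2 → (0, 'adcbabccbbad')
  3 → (3, 'babccbbad')
  4 → (9, 'bad')
  5 → (8, 'bbad')
  6 → (5, 'bccbbad')
  7 → (2, 'cbabccbbad')
  8 → (7, 'cbbad')
  9 → (6, 'ccbbad')
  10 → (11, 'd')
  11 → (1, 'dcbabccbbad')

SA = [4, 10, 0, 3, 9, 8, 5, 2, 7, 6, 11, 1]
rank  pair      lcp
   1  s[4:],s[10:]  1  'a'
   2  s[10:],s[0:]  2  'ad'
   3  s[0:],s[3:]  0  ''
   4  s[3:],s[9:]  2  'ba'
   5  s[9:],s[8:]  1  'b'
   6  s[8:],s[5:]  1  'b'
   7  s[5:],s[2:]  0  ''
   8  s[2:],s[7:]  2  'cb'
   9  s[7:],s[6:]  1  'c'
  10  s[6:],s[11:]  0  ''
  11  s[11:],s[1:]  1  'd'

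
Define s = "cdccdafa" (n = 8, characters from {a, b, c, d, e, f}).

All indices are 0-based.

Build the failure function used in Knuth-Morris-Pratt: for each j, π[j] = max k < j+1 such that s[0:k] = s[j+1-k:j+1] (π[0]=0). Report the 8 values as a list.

π[0] = 0
j=1 s[j]='d': π[1]=0 (border '')
j=2 s[j]='c': π[2]=1 (border 'c')
j=3 s[j]='c': k: 1→0; π[3]=1 (border 'c')
j=4 s[j]='d': π[4]=2 (border 'cd')
j=5 s[j]='a': k: 2→0; π[5]=0 (border '')
j=6 s[j]='f': π[6]=0 (border '')
j=7 s[j]='a': π[7]=0 (border '')

[0, 0, 1, 1, 2, 0, 0, 0]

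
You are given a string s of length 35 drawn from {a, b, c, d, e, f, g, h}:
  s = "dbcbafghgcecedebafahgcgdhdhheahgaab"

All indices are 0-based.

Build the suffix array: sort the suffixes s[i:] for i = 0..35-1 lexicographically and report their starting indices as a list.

rank | idx | suffix
   0 |  32 | aab
   1 |  33 | ab
   2 |  16 | afahgcgdhdhheahgaab
   3 |   4 | afghgcecedebafahgcgdhdhheahgaab
   4 |  29 | ahgaab
   5 |  18 | ahgcgdhdhheahgaab
   6 |  34 | b
   7 |  15 | bafahgcgdhdhheahgaab
   8 |   3 | bafghgcecedebafahgcgdhdhheahgaab
   9 |   1 | bcbafghgcecedebafahgcgdhdhheahgaab
  10 |   2 | cbafghgcecedebafahgcgdhdhheahgaab
  11 |   9 | cecedebafahgcgdhdhheahgaab
  12 |  11 | cedebafahgcgdhdhheahgaab
  13 |  21 | cgdhdhheahgaab
  14 |   0 | dbcbafghgcecedebafahgcgdhdhheahgaab
  15 |  13 | debafahgcgdhdhheahgaab
  16 |  23 | dhdhheahgaab
  17 |  25 | dhheahgaab
  18 |  28 | eahgaab
  19 |  14 | ebafahgcgdhdhheahgaab
  20 |  10 | ecedebafahgcgdhdhheahgaab
  21 |  12 | edebafahgcgdhdhheahgaab
  22 |  17 | fahgcgdhdhheahgaab
  23 |   5 | fghgcecedebafahgcgdhdhheahgaab
  24 |  31 | gaab
  25 |   8 | gcecedebafahgcgdhdhheahgaab
  26 |  20 | gcgdhdhheahgaab
  27 |  22 | gdhdhheahgaab
  28 |   6 | ghgcecedebafahgcgdhdhheahgaab
  29 |  24 | hdhheahgaab
  30 |  27 | heahgaab
  31 |  30 | hgaab
  32 |   7 | hgcecedebafahgcgdhdhheahgaab
  33 |  19 | hgcgdhdhheahgaab
  34 |  26 | hheahgaab

[32, 33, 16, 4, 29, 18, 34, 15, 3, 1, 2, 9, 11, 21, 0, 13, 23, 25, 28, 14, 10, 12, 17, 5, 31, 8, 20, 22, 6, 24, 27, 30, 7, 19, 26]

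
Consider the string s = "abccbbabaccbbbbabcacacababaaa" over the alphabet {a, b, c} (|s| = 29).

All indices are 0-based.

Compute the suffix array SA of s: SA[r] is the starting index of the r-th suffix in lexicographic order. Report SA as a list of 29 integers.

sorted suffixes:
  #0 SA[0]=28  'a'
  #1 SA[1]=27  'aa'
  #2 SA[2]=26  'aaa'
  #3 SA[3]=24  'abaaa'
  #4 SA[4]=22  'ababaaa'
  #5 SA[5]=6  'abaccbbbbabcacacababaaa'
  #6 SA[6]=15  'abcacacababaaa'
  #7 SA[7]=0  'abccbbabaccbbbbabcacacababaaa'
  #8 SA[8]=20  'acababaaa'
  #9 SA[9]=18  'acacababaaa'
  #10 SA[10]=8  'accbbbbabcacacababaaa'
  #11 SA[11]=25  'baaa'
  #12 SA[12]=23  'babaaa'
  #13 SA[13]=5  'babaccbbbbabcacacababaaa'
  #14 SA[14]=14  'babcacacababaaa'
  #15 SA[15]=7  'baccbbbbabcacacababaaa'
  #16 SA[16]=4  'bbabaccbbbbabcacacababaaa'
  #17 SA[17]=13  'bbabcacacababaaa'
  #18 SA[18]=12  'bbbabcacacababaaa'
  #19 SA[19]=11  'bbbbabcacacababaaa'
  #20 SA[20]=16  'bcacacababaaa'
  #21 SA[21]=1  'bccbbabaccbbbbabcacacababaaa'
  #22 SA[22]=21  'cababaaa'
  #23 SA[23]=19  'cacababaaa'
  #24 SA[24]=17  'cacacababaaa'
  #25 SA[25]=3  'cbbabaccbbbbabcacacababaaa'
  #26 SA[26]=10  'cbbbbabcacacababaaa'
  #27 SA[27]=2  'ccbbabaccbbbbabcacacababaaa'
  #28 SA[28]=9  'ccbbbbabcacacababaaa'

[28, 27, 26, 24, 22, 6, 15, 0, 20, 18, 8, 25, 23, 5, 14, 7, 4, 13, 12, 11, 16, 1, 21, 19, 17, 3, 10, 2, 9]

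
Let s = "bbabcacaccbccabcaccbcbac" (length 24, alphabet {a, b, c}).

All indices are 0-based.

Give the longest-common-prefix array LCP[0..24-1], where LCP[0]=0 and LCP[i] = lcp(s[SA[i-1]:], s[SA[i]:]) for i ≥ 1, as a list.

[0, 5, 1, 2, 2, 5, 0, 2, 1, 1, 4, 2, 2, 0, 1, 2, 3, 6, 1, 2, 3, 1, 2, 4]

rank→(start, suffix):
  0 → (2, 'abcacaccbccabcaccbcbac')
  1 → (13, 'abcaccbcbac')
  2 → (22, 'ac')
  3 → (5, 'acaccbccabcaccbcbac')
  4 → (16, 'accbcbac')
  5 → (7, 'accbccabcaccbcbac')
  6 → (1, 'babcacaccbccabcaccbcbac')
  7 → (21, 'bac')
  8 → (0, 'bbabcacaccbccabcaccbcbac')
  9 → (3, 'bcacaccbccabcaccbcbac')
  10 → (14, 'bcaccbcbac')
  11 → (19, 'bcbac')
  12 → (10, 'bccabcaccbcbac')
  13 → (23, 'c')
  14 → (12, 'cabcaccbcbac')
  15 → (4, 'cacaccbccabcaccbcbac')
  16 → (15, 'caccbcbac')
  17 → (6, 'caccbccabcaccbcbac')
  18 → (20, 'cbac')
  19 → (18, 'cbcbac')
  20 → (9, 'cbccabcaccbcbac')
  21 → (11, 'ccabcaccbcbac')
  22 → (17, 'ccbcbac')
  23 → (8, 'ccbccabcaccbcbac')

SA = [2, 13, 22, 5, 16, 7, 1, 21, 0, 3, 14, 19, 10, 23, 12, 4, 15, 6, 20, 18, 9, 11, 17, 8]
[i] adj suffixes → lcp
  [1] 2/13 → 5 ('abcac')
  [2] 13/22 → 1 ('a')
  [3] 22/5 → 2 ('ac')
  [4] 5/16 → 2 ('ac')
  [5] 16/7 → 5 ('accbc')
  [6] 7/1 → 0 ('')
  [7] 1/21 → 2 ('ba')
  [8] 21/0 → 1 ('b')
  [9] 0/3 → 1 ('b')
  [10] 3/14 → 4 ('bcac')
  [11] 14/19 → 2 ('bc')
  [12] 19/10 → 2 ('bc')
  [13] 10/23 → 0 ('')
  [14] 23/12 → 1 ('c')
  [15] 12/4 → 2 ('ca')
  [16] 4/15 → 3 ('cac')
  [17] 15/6 → 6 ('caccbc')
  [18] 6/20 → 1 ('c')
  [19] 20/18 → 2 ('cb')
  [20] 18/9 → 3 ('cbc')
  [21] 9/11 → 1 ('c')
  [22] 11/17 → 2 ('cc')
  [23] 17/8 → 4 ('ccbc')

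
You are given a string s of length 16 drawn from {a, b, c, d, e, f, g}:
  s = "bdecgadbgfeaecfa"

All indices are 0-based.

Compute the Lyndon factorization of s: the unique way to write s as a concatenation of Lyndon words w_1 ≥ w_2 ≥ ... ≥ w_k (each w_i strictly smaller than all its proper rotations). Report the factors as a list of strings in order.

emit factor 1: 'bdecg' (i=0, period=5)
emit factor 2: 'adbgfeaecf' (i=5, period=10)
emit factor 3: 'a' (i=15, period=1)

["bdecg", "adbgfeaecf", "a"]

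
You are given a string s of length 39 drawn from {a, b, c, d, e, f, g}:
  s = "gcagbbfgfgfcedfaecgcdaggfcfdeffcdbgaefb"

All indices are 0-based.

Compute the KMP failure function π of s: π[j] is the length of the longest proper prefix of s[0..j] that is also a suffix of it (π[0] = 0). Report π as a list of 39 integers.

π[0] = 0
j=1 s[j]='c': π[1]=0 (border '')
j=2 s[j]='a': π[2]=0 (border '')
j=3 s[j]='g': π[3]=1 (border 'g')
j=4 s[j]='b': k: 1→0; π[4]=0 (border '')
j=5 s[j]='b': π[5]=0 (border '')
j=6 s[j]='f': π[6]=0 (border '')
j=7 s[j]='g': π[7]=1 (border 'g')
j=8 s[j]='f': k: 1→0; π[8]=0 (border '')
j=9 s[j]='g': π[9]=1 (border 'g')
j=10 s[j]='f': k: 1→0; π[10]=0 (border '')
j=11 s[j]='c': π[11]=0 (border '')
j=12 s[j]='e': π[12]=0 (border '')
j=13 s[j]='d': π[13]=0 (border '')
j=14 s[j]='f': π[14]=0 (border '')
j=15 s[j]='a': π[15]=0 (border '')
j=16 s[j]='e': π[16]=0 (border '')
j=17 s[j]='c': π[17]=0 (border '')
j=18 s[j]='g': π[18]=1 (border 'g')
j=19 s[j]='c': π[19]=2 (border 'gc')
j=20 s[j]='d': k: 2→0; π[20]=0 (border '')
j=21 s[j]='a': π[21]=0 (border '')
j=22 s[j]='g': π[22]=1 (border 'g')
j=23 s[j]='g': k: 1→0; π[23]=1 (border 'g')
j=24 s[j]='f': k: 1→0; π[24]=0 (border '')
j=25 s[j]='c': π[25]=0 (border '')
j=26 s[j]='f': π[26]=0 (border '')
j=27 s[j]='d': π[27]=0 (border '')
j=28 s[j]='e': π[28]=0 (border '')
j=29 s[j]='f': π[29]=0 (border '')
j=30 s[j]='f': π[30]=0 (border '')
j=31 s[j]='c': π[31]=0 (border '')
j=32 s[j]='d': π[32]=0 (border '')
j=33 s[j]='b': π[33]=0 (border '')
j=34 s[j]='g': π[34]=1 (border 'g')
j=35 s[j]='a': k: 1→0; π[35]=0 (border '')
j=36 s[j]='e': π[36]=0 (border '')
j=37 s[j]='f': π[37]=0 (border '')
j=38 s[j]='b': π[38]=0 (border '')

[0, 0, 0, 1, 0, 0, 0, 1, 0, 1, 0, 0, 0, 0, 0, 0, 0, 0, 1, 2, 0, 0, 1, 1, 0, 0, 0, 0, 0, 0, 0, 0, 0, 0, 1, 0, 0, 0, 0]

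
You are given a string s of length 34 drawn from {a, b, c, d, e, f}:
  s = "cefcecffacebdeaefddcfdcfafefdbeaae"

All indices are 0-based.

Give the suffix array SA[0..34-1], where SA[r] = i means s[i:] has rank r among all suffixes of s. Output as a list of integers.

rank | idx | suffix
   0 |  31 | aae
   1 |   8 | acebdeaefddcfdcfafefdbeaae
   2 |  32 | ae
   3 |  14 | aefddcfdcfafefdbeaae
   4 |  24 | afefdbeaae
   5 |  11 | bdeaefddcfdcfafefdbeaae
   6 |  29 | beaae
   7 |   9 | cebdeaefddcfdcfafefdbeaae
   8 |   3 | cecffacebdeaefddcfdcfafefdbeaae
   9 |   0 | cefcecffacebdeaefddcfdcfafefdbeaae
  10 |  22 | cfafefdbeaae
  11 |  19 | cfdcfafefdbeaae
  12 |   5 | cffacebdeaefddcfdcfafefdbeaae
  13 |  28 | dbeaae
  14 |  21 | dcfafefdbeaae
  15 |  18 | dcfdcfafefdbeaae
  16 |  17 | ddcfdcfafefdbeaae
  17 |  12 | deaefddcfdcfafefdbeaae
  18 |  33 | e
  19 |  30 | eaae
  20 |  13 | eaefddcfdcfafefdbeaae
  21 |  10 | ebdeaefddcfdcfafefdbeaae
  22 |   4 | ecffacebdeaefddcfdcfafefdbeaae
  23 |   1 | efcecffacebdeaefddcfdcfafefdbeaae
  24 |  26 | efdbeaae
  25 |  15 | efddcfdcfafefdbeaae
  26 |   7 | facebdeaefddcfdcfafefdbeaae
  27 |  23 | fafefdbeaae
  28 |   2 | fcecffacebdeaefddcfdcfafefdbeaae
  29 |  27 | fdbeaae
  30 |  20 | fdcfafefdbeaae
  31 |  16 | fddcfdcfafefdbeaae
  32 |  25 | fefdbeaae
  33 |   6 | ffacebdeaefddcfdcfafefdbeaae

[31, 8, 32, 14, 24, 11, 29, 9, 3, 0, 22, 19, 5, 28, 21, 18, 17, 12, 33, 30, 13, 10, 4, 1, 26, 15, 7, 23, 2, 27, 20, 16, 25, 6]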